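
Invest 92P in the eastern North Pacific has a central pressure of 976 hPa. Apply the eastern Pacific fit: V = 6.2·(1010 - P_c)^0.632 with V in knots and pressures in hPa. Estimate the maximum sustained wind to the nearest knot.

58 kt

ΔP = 1010 − 976 = 34 hPa.
34^0.632 ≈ 9.287.
V ≈ 6.2 × 9.287 ≈ 57.6 kt.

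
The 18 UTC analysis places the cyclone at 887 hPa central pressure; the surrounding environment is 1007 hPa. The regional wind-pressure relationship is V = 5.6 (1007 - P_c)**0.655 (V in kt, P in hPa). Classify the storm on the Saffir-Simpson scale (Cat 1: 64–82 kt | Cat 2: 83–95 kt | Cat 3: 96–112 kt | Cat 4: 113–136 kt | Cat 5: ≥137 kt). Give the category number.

ΔP = 1007 − 887 = 120 hPa.
V ≈ 5.6 × 120^0.655 = 5.6 × 23.01 ≈ 129 kt.
129 kt falls in the Category 4 band.

4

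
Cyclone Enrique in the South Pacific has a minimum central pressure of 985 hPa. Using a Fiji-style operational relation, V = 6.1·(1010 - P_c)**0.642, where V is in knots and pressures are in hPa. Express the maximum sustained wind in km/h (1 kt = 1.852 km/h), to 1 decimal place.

ΔP = 1010 − 985 = 25 hPa.
V ≈ 6.1 × 25^0.642 = 6.1 × 7.897 ≈ 48.173 kt.
48.173 × 1.852 ≈ 89.22 km/h → 89.2 km/h.

89.2 km/h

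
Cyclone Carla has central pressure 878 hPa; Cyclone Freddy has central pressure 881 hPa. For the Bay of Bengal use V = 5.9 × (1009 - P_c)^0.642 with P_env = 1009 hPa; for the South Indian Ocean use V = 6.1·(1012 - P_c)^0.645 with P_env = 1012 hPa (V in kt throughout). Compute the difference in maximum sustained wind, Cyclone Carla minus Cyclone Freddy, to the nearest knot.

Cyclone Carla: ΔP = 131; V ≈ 5.9 × 131^0.642 ≈ 134.94 kt.
Cyclone Freddy: ΔP = 131; V ≈ 6.1 × 131^0.645 ≈ 141.57 kt.
Difference ≈ 134.94 − 141.57 = -6.63 → -7 kt.

-7 kt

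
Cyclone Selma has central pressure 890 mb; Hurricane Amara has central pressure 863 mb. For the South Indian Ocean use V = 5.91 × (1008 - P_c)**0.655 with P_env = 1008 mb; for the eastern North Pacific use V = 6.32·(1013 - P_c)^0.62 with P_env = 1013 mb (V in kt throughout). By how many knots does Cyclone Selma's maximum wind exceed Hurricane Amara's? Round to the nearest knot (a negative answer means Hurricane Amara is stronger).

Cyclone Selma: ΔP = 118; V ≈ 5.91 × 118^0.655 ≈ 134.48 kt.
Hurricane Amara: ΔP = 150; V ≈ 6.32 × 150^0.62 ≈ 141.22 kt.
Difference ≈ 134.48 − 141.22 = -6.74 → -7 kt.

-7 kt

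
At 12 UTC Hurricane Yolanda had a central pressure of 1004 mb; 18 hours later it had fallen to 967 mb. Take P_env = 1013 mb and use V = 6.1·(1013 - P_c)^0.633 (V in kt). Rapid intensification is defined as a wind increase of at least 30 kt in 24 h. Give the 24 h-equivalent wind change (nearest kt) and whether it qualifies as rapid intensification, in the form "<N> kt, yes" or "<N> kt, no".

59 kt, yes

V₁: ΔP = 9, V ≈ 6.1 × 9^0.633 ≈ 24.51 kt.
V₂: ΔP = 46, V ≈ 6.1 × 46^0.633 ≈ 68.84 kt.
ΔV over 18 h = 44.33 kt → 24 h equivalent = 44.33 × 24/18 ≈ 59.11 kt.
59 kt ≥ 30 kt ⇒ rapid intensification.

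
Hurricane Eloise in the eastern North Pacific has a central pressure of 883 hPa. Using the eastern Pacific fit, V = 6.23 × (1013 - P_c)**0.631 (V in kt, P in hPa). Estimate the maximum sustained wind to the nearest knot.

ΔP = 1013 − 883 = 130 hPa.
130^0.631 ≈ 21.572.
V ≈ 6.23 × 21.572 ≈ 134.4 kt.

134 kt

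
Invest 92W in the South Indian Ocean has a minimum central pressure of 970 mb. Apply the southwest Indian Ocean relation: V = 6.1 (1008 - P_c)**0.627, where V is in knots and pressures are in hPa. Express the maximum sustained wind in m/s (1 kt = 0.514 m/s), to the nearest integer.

ΔP = 1008 − 970 = 38 mb.
V ≈ 6.1 × 38^0.627 = 6.1 × 9.784 ≈ 59.683 kt.
59.683 × 0.514 ≈ 30.68 m/s → 31 m/s.

31 m/s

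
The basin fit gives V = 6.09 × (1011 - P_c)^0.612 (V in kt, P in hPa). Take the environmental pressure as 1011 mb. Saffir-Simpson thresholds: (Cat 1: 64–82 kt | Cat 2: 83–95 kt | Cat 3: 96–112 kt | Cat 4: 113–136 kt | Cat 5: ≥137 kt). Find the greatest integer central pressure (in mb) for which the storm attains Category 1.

964 mb

Category 1 begins at V = 64 kt.
Required ΔP = (64/6.09)^(1/0.612) = 10.509^1.634 ≈ 46.69 mb.
P_c ≤ 1011 − 46.69 = 964.31, so the highest integer P_c is 964 mb.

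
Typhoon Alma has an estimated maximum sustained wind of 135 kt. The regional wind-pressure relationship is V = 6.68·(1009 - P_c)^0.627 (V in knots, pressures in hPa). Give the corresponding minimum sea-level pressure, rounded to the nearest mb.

888 mb

ΔP = (V / 6.68)^(1/0.627) = (135/6.68)^1.595.
135/6.68 = 20.210; 20.210^1.595 ≈ 120.84 mb.
P_c = 1009 − 120.84 = 888.16 ≈ 888 mb.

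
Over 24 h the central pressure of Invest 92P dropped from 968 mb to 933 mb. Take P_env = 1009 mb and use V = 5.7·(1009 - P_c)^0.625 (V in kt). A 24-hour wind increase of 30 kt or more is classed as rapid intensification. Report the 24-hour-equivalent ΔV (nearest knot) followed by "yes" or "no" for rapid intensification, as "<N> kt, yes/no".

27 kt, no

V₁: ΔP = 41, V ≈ 5.7 × 41^0.625 ≈ 58.06 kt.
V₂: ΔP = 76, V ≈ 5.7 × 76^0.625 ≈ 85.39 kt.
ΔV over 24 h = 27.33 kt → 24 h equivalent = 27.33 × 24/24 ≈ 27.33 kt.
27 kt < 30 kt ⇒ not rapid intensification.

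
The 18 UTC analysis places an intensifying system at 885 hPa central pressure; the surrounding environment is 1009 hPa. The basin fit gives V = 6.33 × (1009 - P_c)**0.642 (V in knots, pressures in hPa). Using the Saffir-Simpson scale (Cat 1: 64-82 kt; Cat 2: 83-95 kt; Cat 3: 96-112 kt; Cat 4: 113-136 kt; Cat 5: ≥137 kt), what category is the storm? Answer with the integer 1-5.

ΔP = 1009 − 885 = 124 hPa.
V ≈ 6.33 × 124^0.642 = 6.33 × 22.08 ≈ 140 kt.
140 kt falls in the Category 5 band.

5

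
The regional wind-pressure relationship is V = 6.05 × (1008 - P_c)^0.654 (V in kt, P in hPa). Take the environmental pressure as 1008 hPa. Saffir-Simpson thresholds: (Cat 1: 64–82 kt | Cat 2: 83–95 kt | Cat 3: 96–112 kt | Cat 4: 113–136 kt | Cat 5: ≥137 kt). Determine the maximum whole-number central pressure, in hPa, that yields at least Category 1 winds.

Category 1 begins at V = 64 kt.
Required ΔP = (64/6.05)^(1/0.654) = 10.579^1.529 ≈ 36.85 hPa.
P_c ≤ 1008 − 36.85 = 971.15, so the highest integer P_c is 971 hPa.

971 hPa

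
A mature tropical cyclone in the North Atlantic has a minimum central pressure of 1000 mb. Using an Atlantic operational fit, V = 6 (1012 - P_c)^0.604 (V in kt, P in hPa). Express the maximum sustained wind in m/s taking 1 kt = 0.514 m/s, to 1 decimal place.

ΔP = 1012 − 1000 = 12 mb.
V ≈ 6 × 12^0.604 = 6 × 4.486 ≈ 26.914 kt.
26.914 × 0.514 ≈ 13.83 m/s → 13.8 m/s.

13.8 m/s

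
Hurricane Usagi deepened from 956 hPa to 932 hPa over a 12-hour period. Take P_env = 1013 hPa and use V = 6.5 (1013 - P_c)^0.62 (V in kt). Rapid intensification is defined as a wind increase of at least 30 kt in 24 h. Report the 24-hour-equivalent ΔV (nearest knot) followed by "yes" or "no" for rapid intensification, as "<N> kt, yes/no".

V₁: ΔP = 57, V ≈ 6.5 × 57^0.62 ≈ 79.72 kt.
V₂: ΔP = 81, V ≈ 6.5 × 81^0.62 ≈ 99.12 kt.
ΔV over 12 h = 19.40 kt → 24 h equivalent = 19.40 × 24/12 ≈ 38.80 kt.
39 kt ≥ 30 kt ⇒ rapid intensification.

39 kt, yes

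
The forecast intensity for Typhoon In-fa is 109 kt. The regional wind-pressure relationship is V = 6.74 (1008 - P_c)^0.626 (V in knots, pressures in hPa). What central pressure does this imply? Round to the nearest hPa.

ΔP = (V / 6.74)^(1/0.626) = (109/6.74)^1.597.
109/6.74 = 16.172; 16.172^1.597 ≈ 85.30 hPa.
P_c = 1008 − 85.30 = 922.70 ≈ 923 hPa.

923 hPa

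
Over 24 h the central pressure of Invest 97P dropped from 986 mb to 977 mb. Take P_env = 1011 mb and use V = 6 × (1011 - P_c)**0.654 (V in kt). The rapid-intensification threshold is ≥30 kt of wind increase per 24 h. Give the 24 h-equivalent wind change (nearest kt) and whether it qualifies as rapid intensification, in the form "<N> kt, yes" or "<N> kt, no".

V₁: ΔP = 25, V ≈ 6 × 25^0.654 ≈ 49.25 kt.
V₂: ΔP = 34, V ≈ 6 × 34^0.654 ≈ 60.22 kt.
ΔV over 24 h = 10.97 kt → 24 h equivalent = 10.97 × 24/24 ≈ 10.97 kt.
11 kt < 30 kt ⇒ not rapid intensification.

11 kt, no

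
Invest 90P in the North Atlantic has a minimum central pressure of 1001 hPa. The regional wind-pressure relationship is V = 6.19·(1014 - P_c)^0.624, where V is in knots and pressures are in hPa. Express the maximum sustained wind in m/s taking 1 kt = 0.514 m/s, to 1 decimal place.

15.8 m/s

ΔP = 1014 − 1001 = 13 hPa.
V ≈ 6.19 × 13^0.624 = 6.19 × 4.956 ≈ 30.675 kt.
30.675 × 0.514 ≈ 15.77 m/s → 15.8 m/s.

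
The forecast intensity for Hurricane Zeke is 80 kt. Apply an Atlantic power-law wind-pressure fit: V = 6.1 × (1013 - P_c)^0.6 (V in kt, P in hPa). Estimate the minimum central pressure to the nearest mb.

ΔP = (V / 6.1)^(1/0.6) = (80/6.1)^1.667.
80/6.1 = 13.115; 13.115^1.667 ≈ 72.93 mb.
P_c = 1013 − 72.93 = 940.07 ≈ 940 mb.

940 mb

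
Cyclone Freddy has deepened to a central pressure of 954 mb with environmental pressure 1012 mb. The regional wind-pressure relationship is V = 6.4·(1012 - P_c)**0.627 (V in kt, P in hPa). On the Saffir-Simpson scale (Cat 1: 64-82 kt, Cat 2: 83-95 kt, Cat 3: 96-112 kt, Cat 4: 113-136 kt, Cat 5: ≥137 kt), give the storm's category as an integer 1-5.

1

ΔP = 1012 − 954 = 58 mb.
V ≈ 6.4 × 58^0.627 = 6.4 × 12.75 ≈ 82 kt.
82 kt falls in the Category 1 band.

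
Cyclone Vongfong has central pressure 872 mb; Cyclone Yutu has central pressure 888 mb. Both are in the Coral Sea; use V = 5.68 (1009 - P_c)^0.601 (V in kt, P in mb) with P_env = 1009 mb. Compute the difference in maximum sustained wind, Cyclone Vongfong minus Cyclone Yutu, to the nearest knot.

Cyclone Vongfong: ΔP = 137; V ≈ 5.68 × 137^0.601 ≈ 109.27 kt.
Cyclone Yutu: ΔP = 121; V ≈ 5.68 × 121^0.601 ≈ 101.42 kt.
Difference ≈ 109.27 − 101.42 = 7.85 → 8 kt.

8 kt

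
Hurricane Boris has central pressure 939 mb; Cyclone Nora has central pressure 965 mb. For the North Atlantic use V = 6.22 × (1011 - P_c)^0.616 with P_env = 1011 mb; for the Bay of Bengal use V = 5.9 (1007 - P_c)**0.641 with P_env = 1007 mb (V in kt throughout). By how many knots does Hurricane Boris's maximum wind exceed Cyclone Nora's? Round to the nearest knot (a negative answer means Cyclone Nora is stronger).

Hurricane Boris: ΔP = 72; V ≈ 6.22 × 72^0.616 ≈ 86.68 kt.
Cyclone Nora: ΔP = 42; V ≈ 5.9 × 42^0.641 ≈ 64.77 kt.
Difference ≈ 86.68 − 64.77 = 21.91 → 22 kt.

22 kt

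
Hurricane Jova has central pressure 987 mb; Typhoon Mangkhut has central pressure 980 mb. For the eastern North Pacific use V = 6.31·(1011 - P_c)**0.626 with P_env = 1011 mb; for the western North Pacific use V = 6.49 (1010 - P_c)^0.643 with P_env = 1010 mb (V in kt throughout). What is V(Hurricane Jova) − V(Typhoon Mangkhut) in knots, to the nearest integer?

Hurricane Jova: ΔP = 24; V ≈ 6.31 × 24^0.626 ≈ 46.14 kt.
Typhoon Mangkhut: ΔP = 30; V ≈ 6.49 × 30^0.643 ≈ 57.81 kt.
Difference ≈ 46.14 − 57.81 = -11.67 → -12 kt.

-12 kt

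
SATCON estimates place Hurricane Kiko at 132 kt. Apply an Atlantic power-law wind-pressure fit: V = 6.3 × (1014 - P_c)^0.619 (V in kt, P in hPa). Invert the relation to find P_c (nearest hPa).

878 hPa

ΔP = (V / 6.3)^(1/0.619) = (132/6.3)^1.616.
132/6.3 = 20.952; 20.952^1.616 ≈ 136.29 hPa.
P_c = 1014 − 136.29 = 877.71 ≈ 878 hPa.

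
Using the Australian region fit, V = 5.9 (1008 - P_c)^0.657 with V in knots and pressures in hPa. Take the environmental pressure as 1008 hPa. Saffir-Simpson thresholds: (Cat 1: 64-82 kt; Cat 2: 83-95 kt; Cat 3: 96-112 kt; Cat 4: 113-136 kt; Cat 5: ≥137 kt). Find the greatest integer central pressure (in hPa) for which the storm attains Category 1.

970 hPa

Category 1 begins at V = 64 kt.
Required ΔP = (64/5.9)^(1/0.657) = 10.847^1.522 ≈ 37.66 hPa.
P_c ≤ 1008 − 37.66 = 970.34, so the highest integer P_c is 970 hPa.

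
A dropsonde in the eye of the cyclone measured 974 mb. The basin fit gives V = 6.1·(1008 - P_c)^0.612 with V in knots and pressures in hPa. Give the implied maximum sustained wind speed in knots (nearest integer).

53 kt

ΔP = 1008 − 974 = 34 mb.
34^0.612 ≈ 8.655.
V ≈ 6.1 × 8.655 ≈ 52.8 kt.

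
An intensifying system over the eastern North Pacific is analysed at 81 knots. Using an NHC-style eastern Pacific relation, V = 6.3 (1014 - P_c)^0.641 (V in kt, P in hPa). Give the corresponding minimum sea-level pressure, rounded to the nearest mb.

960 mb

ΔP = (V / 6.3)^(1/0.641) = (81/6.3)^1.560.
81/6.3 = 12.857; 12.857^1.560 ≈ 53.74 mb.
P_c = 1014 − 53.74 = 960.26 ≈ 960 mb.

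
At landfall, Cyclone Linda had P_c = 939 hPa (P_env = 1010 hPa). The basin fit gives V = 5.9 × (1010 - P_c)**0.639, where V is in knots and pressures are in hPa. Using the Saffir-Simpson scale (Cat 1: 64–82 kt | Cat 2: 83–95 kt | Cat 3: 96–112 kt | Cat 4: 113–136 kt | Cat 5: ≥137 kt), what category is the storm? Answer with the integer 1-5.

2

ΔP = 1010 − 939 = 71 hPa.
V ≈ 5.9 × 71^0.639 = 5.9 × 15.24 ≈ 90 kt.
90 kt falls in the Category 2 band.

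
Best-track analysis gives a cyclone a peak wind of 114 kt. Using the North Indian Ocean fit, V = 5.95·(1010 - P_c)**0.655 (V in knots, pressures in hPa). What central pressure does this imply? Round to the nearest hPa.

919 hPa

ΔP = (V / 5.95)^(1/0.655) = (114/5.95)^1.527.
114/5.95 = 19.160; 19.160^1.527 ≈ 90.75 hPa.
P_c = 1010 − 90.75 = 919.25 ≈ 919 hPa.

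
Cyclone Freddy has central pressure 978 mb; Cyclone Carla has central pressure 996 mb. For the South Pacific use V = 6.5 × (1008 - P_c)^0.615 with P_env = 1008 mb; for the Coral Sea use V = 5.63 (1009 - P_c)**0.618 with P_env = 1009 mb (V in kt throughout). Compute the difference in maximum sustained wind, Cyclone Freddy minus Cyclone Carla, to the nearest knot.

Cyclone Freddy: ΔP = 30; V ≈ 6.5 × 30^0.615 ≈ 52.64 kt.
Cyclone Carla: ΔP = 13; V ≈ 5.63 × 13^0.618 ≈ 27.47 kt.
Difference ≈ 52.64 − 27.47 = 25.17 → 25 kt.

25 kt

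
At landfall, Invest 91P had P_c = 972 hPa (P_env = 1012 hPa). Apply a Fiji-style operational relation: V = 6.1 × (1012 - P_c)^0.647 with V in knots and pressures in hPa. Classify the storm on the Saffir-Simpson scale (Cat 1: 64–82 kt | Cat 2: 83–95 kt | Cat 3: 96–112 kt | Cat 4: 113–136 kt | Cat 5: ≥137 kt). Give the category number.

1

ΔP = 1012 − 972 = 40 hPa.
V ≈ 6.1 × 40^0.647 = 6.1 × 10.88 ≈ 66 kt.
66 kt falls in the Category 1 band.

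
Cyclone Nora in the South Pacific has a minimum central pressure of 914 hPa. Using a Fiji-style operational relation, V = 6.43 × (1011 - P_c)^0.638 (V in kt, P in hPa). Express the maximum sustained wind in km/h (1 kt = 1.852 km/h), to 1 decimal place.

ΔP = 1011 − 914 = 97 hPa.
V ≈ 6.43 × 97^0.638 = 6.43 × 18.517 ≈ 119.061 kt.
119.061 × 1.852 ≈ 220.50 km/h → 220.5 km/h.

220.5 km/h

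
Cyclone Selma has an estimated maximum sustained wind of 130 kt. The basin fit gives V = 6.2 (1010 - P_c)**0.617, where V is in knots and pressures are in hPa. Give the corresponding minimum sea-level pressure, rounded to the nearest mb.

ΔP = (V / 6.2)^(1/0.617) = (130/6.2)^1.621.
130/6.2 = 20.968; 20.968^1.621 ≈ 138.64 mb.
P_c = 1010 − 138.64 = 871.36 ≈ 871 mb.

871 mb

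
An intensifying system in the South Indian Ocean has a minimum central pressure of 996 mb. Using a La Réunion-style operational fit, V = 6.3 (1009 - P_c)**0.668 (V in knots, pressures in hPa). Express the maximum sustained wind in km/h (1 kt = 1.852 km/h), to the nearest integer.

65 km/h

ΔP = 1009 − 996 = 13 mb.
V ≈ 6.3 × 13^0.668 = 6.3 × 5.548 ≈ 34.951 kt.
34.951 × 1.852 ≈ 64.73 km/h → 65 km/h.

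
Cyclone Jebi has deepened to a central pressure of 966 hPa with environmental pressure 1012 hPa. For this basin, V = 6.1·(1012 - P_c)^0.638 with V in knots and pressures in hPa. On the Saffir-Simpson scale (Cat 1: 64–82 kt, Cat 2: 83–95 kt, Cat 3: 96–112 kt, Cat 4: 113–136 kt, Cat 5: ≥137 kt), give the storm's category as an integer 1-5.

ΔP = 1012 − 966 = 46 hPa.
V ≈ 6.1 × 46^0.638 = 6.1 × 11.50 ≈ 70 kt.
70 kt falls in the Category 1 band.

1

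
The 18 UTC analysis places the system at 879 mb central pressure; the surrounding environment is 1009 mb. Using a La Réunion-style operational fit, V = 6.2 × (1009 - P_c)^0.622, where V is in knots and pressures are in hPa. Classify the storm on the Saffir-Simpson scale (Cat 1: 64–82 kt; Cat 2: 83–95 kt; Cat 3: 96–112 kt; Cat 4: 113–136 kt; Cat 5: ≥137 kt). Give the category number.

4

ΔP = 1009 − 879 = 130 mb.
V ≈ 6.2 × 130^0.622 = 6.2 × 20.65 ≈ 128 kt.
128 kt falls in the Category 4 band.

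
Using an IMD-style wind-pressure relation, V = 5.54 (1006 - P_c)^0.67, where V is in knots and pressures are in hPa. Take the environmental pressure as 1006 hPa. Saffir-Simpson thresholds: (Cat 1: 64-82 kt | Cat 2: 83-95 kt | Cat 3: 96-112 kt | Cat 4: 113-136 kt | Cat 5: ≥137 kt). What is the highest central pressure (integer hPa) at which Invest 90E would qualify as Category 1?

Category 1 begins at V = 64 kt.
Required ΔP = (64/5.54)^(1/0.67) = 11.552^1.493 ≈ 38.55 hPa.
P_c ≤ 1006 − 38.55 = 967.45, so the highest integer P_c is 967 hPa.

967 hPa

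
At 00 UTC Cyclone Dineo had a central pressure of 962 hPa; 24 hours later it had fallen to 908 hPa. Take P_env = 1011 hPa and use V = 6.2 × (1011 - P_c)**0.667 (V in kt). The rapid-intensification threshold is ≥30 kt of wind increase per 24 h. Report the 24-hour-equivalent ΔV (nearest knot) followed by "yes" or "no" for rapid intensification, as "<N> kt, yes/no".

53 kt, yes

V₁: ΔP = 49, V ≈ 6.2 × 49^0.667 ≈ 83.13 kt.
V₂: ΔP = 103, V ≈ 6.2 × 103^0.667 ≈ 136.44 kt.
ΔV over 24 h = 53.31 kt → 24 h equivalent = 53.31 × 24/24 ≈ 53.31 kt.
53 kt ≥ 30 kt ⇒ rapid intensification.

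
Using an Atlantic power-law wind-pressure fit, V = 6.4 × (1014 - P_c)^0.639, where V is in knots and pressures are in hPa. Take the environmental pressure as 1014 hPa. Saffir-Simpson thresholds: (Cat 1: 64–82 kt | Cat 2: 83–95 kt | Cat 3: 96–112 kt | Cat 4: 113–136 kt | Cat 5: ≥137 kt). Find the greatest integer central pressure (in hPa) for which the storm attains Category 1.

Category 1 begins at V = 64 kt.
Required ΔP = (64/6.4)^(1/0.639) = 10.000^1.565 ≈ 36.72 hPa.
P_c ≤ 1014 − 36.72 = 977.28, so the highest integer P_c is 977 hPa.

977 hPa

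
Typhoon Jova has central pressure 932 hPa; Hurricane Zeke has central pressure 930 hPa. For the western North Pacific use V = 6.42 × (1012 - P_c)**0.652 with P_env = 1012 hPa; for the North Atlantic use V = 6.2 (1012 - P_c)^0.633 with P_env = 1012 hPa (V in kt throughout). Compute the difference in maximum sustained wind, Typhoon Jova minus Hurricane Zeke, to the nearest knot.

Typhoon Jova: ΔP = 80; V ≈ 6.42 × 80^0.652 ≈ 111.78 kt.
Hurricane Zeke: ΔP = 82; V ≈ 6.2 × 82^0.633 ≈ 100.89 kt.
Difference ≈ 111.78 − 100.89 = 10.89 → 11 kt.

11 kt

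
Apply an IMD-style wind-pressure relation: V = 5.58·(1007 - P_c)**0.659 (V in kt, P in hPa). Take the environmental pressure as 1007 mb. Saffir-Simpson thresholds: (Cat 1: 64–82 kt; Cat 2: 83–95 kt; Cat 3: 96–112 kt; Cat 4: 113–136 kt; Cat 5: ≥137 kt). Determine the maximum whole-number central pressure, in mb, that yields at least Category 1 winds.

966 mb

Category 1 begins at V = 64 kt.
Required ΔP = (64/5.58)^(1/0.659) = 11.470^1.517 ≈ 40.53 mb.
P_c ≤ 1007 − 40.53 = 966.47, so the highest integer P_c is 966 mb.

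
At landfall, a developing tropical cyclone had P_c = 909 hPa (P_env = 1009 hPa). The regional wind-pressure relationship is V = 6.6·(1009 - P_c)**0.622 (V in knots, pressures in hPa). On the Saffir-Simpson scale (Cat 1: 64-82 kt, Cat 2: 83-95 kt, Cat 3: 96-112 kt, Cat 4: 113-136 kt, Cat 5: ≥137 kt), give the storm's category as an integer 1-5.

4

ΔP = 1009 − 909 = 100 hPa.
V ≈ 6.6 × 100^0.622 = 6.6 × 17.54 ≈ 116 kt.
116 kt falls in the Category 4 band.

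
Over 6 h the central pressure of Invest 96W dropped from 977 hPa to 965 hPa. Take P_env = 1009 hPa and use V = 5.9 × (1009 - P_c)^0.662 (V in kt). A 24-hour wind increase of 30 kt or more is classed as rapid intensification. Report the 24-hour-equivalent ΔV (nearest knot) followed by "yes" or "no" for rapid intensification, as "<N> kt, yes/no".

55 kt, yes

V₁: ΔP = 32, V ≈ 5.9 × 32^0.662 ≈ 58.51 kt.
V₂: ΔP = 44, V ≈ 5.9 × 44^0.662 ≈ 72.25 kt.
ΔV over 6 h = 13.74 kt → 24 h equivalent = 13.74 × 24/6 ≈ 54.96 kt.
55 kt ≥ 30 kt ⇒ rapid intensification.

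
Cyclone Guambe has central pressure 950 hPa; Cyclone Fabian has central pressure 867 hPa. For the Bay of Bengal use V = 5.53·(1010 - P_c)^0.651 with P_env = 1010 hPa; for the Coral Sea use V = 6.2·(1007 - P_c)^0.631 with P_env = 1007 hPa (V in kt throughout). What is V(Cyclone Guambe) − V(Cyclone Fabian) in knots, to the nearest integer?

-61 kt

Cyclone Guambe: ΔP = 60; V ≈ 5.53 × 60^0.651 ≈ 79.49 kt.
Cyclone Fabian: ΔP = 140; V ≈ 6.2 × 140^0.631 ≈ 140.15 kt.
Difference ≈ 79.49 − 140.15 = -60.66 → -61 kt.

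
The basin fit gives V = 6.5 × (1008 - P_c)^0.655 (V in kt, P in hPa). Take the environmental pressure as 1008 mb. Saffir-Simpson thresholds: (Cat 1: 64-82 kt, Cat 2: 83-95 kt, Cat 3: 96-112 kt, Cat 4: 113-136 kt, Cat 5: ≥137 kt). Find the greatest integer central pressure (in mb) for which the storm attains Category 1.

975 mb

Category 1 begins at V = 64 kt.
Required ΔP = (64/6.5)^(1/0.655) = 9.846^1.527 ≈ 32.84 mb.
P_c ≤ 1008 − 32.84 = 975.16, so the highest integer P_c is 975 mb.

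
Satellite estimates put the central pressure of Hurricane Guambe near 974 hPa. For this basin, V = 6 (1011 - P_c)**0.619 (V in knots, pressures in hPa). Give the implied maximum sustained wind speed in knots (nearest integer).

ΔP = 1011 − 974 = 37 hPa.
37^0.619 ≈ 9.348.
V ≈ 6 × 9.348 ≈ 56.1 kt.

56 kt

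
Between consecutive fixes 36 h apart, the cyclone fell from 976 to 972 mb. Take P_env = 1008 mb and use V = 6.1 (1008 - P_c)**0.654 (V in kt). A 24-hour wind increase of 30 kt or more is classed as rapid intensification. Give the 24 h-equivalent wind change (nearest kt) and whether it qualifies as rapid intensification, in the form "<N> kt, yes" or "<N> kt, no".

V₁: ΔP = 32, V ≈ 6.1 × 32^0.654 ≈ 58.84 kt.
V₂: ΔP = 36, V ≈ 6.1 × 36^0.654 ≈ 63.56 kt.
ΔV over 36 h = 4.72 kt → 24 h equivalent = 4.72 × 24/36 ≈ 3.15 kt.
3 kt < 30 kt ⇒ not rapid intensification.

3 kt, no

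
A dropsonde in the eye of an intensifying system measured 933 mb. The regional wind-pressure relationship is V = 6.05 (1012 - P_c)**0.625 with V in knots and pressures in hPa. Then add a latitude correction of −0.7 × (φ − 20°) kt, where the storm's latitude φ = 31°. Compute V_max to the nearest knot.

ΔP = 1012 − 933 = 79 mb.
79^0.625 ≈ 15.347.
V ≈ 6.05 × 15.347 ≈ 92.8 kt.
Latitude correction: −0.7 × (31 − 20) = -7.7 kt.
Corrected V ≈ 85.1 kt → 85 kt.

85 kt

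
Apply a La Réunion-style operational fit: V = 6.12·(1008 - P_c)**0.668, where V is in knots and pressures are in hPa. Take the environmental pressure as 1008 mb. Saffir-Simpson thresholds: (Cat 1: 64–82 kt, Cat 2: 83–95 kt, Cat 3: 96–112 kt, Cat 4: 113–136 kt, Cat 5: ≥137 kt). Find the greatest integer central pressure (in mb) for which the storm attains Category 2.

Category 2 begins at V = 83 kt.
Required ΔP = (83/6.12)^(1/0.668) = 13.562^1.497 ≈ 49.56 mb.
P_c ≤ 1008 − 49.56 = 958.44, so the highest integer P_c is 958 mb.

958 mb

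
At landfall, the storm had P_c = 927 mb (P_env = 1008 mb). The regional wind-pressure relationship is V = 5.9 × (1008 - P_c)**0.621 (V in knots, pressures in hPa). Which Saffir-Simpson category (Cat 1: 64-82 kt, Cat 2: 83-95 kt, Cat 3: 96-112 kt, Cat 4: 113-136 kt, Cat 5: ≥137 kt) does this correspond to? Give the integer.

ΔP = 1008 − 927 = 81 mb.
V ≈ 5.9 × 81^0.621 = 5.9 × 15.32 ≈ 90 kt.
90 kt falls in the Category 2 band.

2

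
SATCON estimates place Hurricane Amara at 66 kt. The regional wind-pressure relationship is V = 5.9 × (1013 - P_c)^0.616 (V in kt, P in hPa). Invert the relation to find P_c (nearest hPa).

ΔP = (V / 5.9)^(1/0.616) = (66/5.9)^1.623.
66/5.9 = 11.186; 11.186^1.623 ≈ 50.40 hPa.
P_c = 1013 − 50.40 = 962.60 ≈ 963 hPa.

963 hPa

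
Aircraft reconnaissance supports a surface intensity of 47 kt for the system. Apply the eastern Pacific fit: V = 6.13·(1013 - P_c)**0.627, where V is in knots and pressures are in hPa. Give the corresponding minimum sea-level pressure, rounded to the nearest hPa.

987 hPa

ΔP = (V / 6.13)^(1/0.627) = (47/6.13)^1.595.
47/6.13 = 7.667; 7.667^1.595 ≈ 25.76 hPa.
P_c = 1013 − 25.76 = 987.24 ≈ 987 hPa.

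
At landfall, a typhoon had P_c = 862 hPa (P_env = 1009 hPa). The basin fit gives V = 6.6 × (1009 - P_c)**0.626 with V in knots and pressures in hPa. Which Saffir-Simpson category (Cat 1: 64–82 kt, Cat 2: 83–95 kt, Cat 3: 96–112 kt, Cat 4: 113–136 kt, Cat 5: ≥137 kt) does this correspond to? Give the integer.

5

ΔP = 1009 − 862 = 147 hPa.
V ≈ 6.6 × 147^0.626 = 6.6 × 22.74 ≈ 150 kt.
150 kt falls in the Category 5 band.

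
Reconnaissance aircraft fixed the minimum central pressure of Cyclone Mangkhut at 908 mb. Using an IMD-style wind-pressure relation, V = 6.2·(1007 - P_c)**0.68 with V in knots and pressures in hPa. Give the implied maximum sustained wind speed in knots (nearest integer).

141 kt

ΔP = 1007 − 908 = 99 mb.
99^0.68 ≈ 22.753.
V ≈ 6.2 × 22.753 ≈ 141.1 kt.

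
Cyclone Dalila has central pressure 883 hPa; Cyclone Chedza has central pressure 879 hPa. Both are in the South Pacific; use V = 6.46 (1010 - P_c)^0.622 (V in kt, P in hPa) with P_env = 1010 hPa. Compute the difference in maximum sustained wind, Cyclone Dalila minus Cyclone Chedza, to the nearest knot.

-3 kt

Cyclone Dalila: ΔP = 127; V ≈ 6.46 × 127^0.622 ≈ 131.46 kt.
Cyclone Chedza: ΔP = 131; V ≈ 6.46 × 131^0.622 ≈ 134.02 kt.
Difference ≈ 131.46 − 134.02 = -2.56 → -3 kt.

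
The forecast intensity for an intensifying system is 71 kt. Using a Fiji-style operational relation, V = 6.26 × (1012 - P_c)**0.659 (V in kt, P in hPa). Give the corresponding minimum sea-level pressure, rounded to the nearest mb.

ΔP = (V / 6.26)^(1/0.659) = (71/6.26)^1.517.
71/6.26 = 11.342; 11.342^1.517 ≈ 39.85 mb.
P_c = 1012 − 39.85 = 972.15 ≈ 972 mb.

972 mb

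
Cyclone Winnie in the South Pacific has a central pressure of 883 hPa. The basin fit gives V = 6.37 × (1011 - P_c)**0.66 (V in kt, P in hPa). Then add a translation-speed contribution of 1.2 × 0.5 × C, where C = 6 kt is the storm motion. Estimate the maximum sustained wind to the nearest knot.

ΔP = 1011 − 883 = 128 hPa.
128^0.66 ≈ 24.590.
V ≈ 6.37 × 24.590 ≈ 156.6 kt.
Translation term: 1.2 × 0.5 × 6 = 3.6 kt.
Corrected V ≈ 160.2 kt → 160 kt.

160 kt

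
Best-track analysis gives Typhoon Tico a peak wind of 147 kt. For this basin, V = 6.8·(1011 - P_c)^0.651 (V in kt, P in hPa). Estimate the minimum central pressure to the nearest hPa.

899 hPa

ΔP = (V / 6.8)^(1/0.651) = (147/6.8)^1.536.
147/6.8 = 21.618; 21.618^1.536 ≈ 112.30 hPa.
P_c = 1011 − 112.30 = 898.70 ≈ 899 hPa.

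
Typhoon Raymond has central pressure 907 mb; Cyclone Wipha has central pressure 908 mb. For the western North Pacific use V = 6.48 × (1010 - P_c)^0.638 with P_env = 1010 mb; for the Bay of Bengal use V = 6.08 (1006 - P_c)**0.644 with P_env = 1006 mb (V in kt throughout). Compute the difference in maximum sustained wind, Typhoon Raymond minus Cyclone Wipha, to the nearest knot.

8 kt

Typhoon Raymond: ΔP = 103; V ≈ 6.48 × 103^0.638 ≈ 124.67 kt.
Cyclone Wipha: ΔP = 98; V ≈ 6.08 × 98^0.644 ≈ 116.48 kt.
Difference ≈ 124.67 − 116.48 = 8.19 → 8 kt.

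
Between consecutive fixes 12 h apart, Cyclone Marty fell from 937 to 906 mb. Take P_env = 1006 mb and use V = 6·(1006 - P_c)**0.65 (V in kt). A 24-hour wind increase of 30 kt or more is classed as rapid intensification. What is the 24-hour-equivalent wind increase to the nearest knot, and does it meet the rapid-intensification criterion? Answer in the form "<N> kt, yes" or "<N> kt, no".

V₁: ΔP = 69, V ≈ 6 × 69^0.65 ≈ 94.06 kt.
V₂: ΔP = 100, V ≈ 6 × 100^0.65 ≈ 119.72 kt.
ΔV over 12 h = 25.66 kt → 24 h equivalent = 25.66 × 24/12 ≈ 51.32 kt.
51 kt ≥ 30 kt ⇒ rapid intensification.

51 kt, yes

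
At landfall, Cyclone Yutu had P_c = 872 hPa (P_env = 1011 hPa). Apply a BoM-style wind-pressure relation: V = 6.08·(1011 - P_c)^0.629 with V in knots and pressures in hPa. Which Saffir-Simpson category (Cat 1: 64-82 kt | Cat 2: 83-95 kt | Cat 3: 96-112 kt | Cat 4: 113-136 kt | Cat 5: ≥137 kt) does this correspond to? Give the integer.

4

ΔP = 1011 − 872 = 139 hPa.
V ≈ 6.08 × 139^0.629 = 6.08 × 22.28 ≈ 135 kt.
135 kt falls in the Category 4 band.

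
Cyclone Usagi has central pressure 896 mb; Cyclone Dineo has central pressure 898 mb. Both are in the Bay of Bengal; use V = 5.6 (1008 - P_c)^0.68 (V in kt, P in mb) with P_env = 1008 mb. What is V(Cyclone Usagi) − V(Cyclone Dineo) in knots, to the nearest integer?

Cyclone Usagi: ΔP = 112; V ≈ 5.6 × 112^0.68 ≈ 138.57 kt.
Cyclone Dineo: ΔP = 110; V ≈ 5.6 × 110^0.68 ≈ 136.88 kt.
Difference ≈ 138.57 − 136.88 = 1.69 → 2 kt.

2 kt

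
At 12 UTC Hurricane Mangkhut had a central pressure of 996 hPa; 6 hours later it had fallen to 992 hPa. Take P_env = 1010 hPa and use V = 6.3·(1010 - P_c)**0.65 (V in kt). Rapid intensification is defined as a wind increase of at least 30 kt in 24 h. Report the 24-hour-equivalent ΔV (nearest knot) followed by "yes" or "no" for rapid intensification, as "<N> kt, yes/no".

V₁: ΔP = 14, V ≈ 6.3 × 14^0.65 ≈ 35.02 kt.
V₂: ΔP = 18, V ≈ 6.3 × 18^0.65 ≈ 41.24 kt.
ΔV over 6 h = 6.22 kt → 24 h equivalent = 6.22 × 24/6 ≈ 24.88 kt.
25 kt < 30 kt ⇒ not rapid intensification.

25 kt, no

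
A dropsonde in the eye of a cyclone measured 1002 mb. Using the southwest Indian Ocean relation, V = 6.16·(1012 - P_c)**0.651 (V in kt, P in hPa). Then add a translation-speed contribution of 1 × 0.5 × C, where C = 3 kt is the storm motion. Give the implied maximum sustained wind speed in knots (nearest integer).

29 kt

ΔP = 1012 − 1002 = 10 mb.
10^0.651 ≈ 4.477.
V ≈ 6.16 × 4.477 ≈ 27.6 kt.
Translation term: 1 × 0.5 × 3 = 1.5 kt.
Corrected V ≈ 29.1 kt → 29 kt.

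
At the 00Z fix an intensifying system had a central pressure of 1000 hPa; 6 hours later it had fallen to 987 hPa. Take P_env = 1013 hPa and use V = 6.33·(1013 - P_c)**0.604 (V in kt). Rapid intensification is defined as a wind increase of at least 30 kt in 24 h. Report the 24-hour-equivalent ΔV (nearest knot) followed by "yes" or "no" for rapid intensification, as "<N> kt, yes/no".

V₁: ΔP = 13, V ≈ 6.33 × 13^0.604 ≈ 29.80 kt.
V₂: ΔP = 26, V ≈ 6.33 × 26^0.604 ≈ 45.29 kt.
ΔV over 6 h = 15.49 kt → 24 h equivalent = 15.49 × 24/6 ≈ 61.96 kt.
62 kt ≥ 30 kt ⇒ rapid intensification.

62 kt, yes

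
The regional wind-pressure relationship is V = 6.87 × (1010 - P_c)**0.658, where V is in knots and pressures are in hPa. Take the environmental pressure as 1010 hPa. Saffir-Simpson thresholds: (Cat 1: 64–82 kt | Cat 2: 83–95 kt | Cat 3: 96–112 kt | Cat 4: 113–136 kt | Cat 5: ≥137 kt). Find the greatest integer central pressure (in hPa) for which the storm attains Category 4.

939 hPa

Category 4 begins at V = 113 kt.
Required ΔP = (113/6.87)^(1/0.658) = 16.448^1.520 ≈ 70.50 hPa.
P_c ≤ 1010 − 70.50 = 939.50, so the highest integer P_c is 939 hPa.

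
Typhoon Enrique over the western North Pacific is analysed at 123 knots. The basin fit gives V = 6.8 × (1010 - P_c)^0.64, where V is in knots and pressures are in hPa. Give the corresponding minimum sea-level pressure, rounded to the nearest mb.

ΔP = (V / 6.8)^(1/0.64) = (123/6.8)^1.562.
123/6.8 = 18.088; 18.088^1.562 ≈ 92.19 mb.
P_c = 1010 − 92.19 = 917.81 ≈ 918 mb.

918 mb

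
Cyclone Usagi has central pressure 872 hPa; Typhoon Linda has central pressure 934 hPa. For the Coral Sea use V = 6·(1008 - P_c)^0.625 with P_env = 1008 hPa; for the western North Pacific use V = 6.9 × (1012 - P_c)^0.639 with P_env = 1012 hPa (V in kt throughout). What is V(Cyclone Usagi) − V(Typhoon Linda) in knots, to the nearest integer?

Cyclone Usagi: ΔP = 136; V ≈ 6 × 136^0.625 ≈ 129.30 kt.
Typhoon Linda: ΔP = 78; V ≈ 6.9 × 78^0.639 ≈ 111.66 kt.
Difference ≈ 129.30 − 111.66 = 17.64 → 18 kt.

18 kt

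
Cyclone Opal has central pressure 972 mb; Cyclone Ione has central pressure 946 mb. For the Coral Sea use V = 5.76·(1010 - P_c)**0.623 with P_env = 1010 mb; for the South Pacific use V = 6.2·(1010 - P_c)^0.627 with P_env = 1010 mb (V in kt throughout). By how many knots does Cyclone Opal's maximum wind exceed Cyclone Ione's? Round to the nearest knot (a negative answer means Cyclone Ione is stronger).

-29 kt

Cyclone Opal: ΔP = 38; V ≈ 5.76 × 38^0.623 ≈ 55.54 kt.
Cyclone Ione: ΔP = 64; V ≈ 6.2 × 64^0.627 ≈ 84.11 kt.
Difference ≈ 55.54 − 84.11 = -28.57 → -29 kt.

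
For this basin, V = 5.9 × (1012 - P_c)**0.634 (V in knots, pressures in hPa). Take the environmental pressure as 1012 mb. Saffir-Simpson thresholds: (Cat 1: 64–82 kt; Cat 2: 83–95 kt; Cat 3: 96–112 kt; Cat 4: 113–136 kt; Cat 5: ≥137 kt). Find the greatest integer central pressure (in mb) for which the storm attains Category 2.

947 mb

Category 2 begins at V = 83 kt.
Required ΔP = (83/5.9)^(1/0.634) = 14.068^1.577 ≈ 64.73 mb.
P_c ≤ 1012 − 64.73 = 947.27, so the highest integer P_c is 947 mb.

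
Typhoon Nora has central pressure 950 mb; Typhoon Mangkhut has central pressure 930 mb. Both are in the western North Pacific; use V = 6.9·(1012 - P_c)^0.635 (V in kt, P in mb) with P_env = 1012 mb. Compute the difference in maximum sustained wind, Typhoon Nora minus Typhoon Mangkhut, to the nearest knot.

Typhoon Nora: ΔP = 62; V ≈ 6.9 × 62^0.635 ≈ 94.85 kt.
Typhoon Mangkhut: ΔP = 82; V ≈ 6.9 × 82^0.635 ≈ 113.27 kt.
Difference ≈ 94.85 − 113.27 = -18.42 → -18 kt.

-18 kt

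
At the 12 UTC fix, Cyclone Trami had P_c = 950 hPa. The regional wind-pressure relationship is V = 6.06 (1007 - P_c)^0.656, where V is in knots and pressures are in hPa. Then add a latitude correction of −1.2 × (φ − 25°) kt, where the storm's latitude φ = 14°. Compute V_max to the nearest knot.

99 kt

ΔP = 1007 − 950 = 57 hPa.
57^0.656 ≈ 14.186.
V ≈ 6.06 × 14.186 ≈ 86.0 kt.
Latitude correction: −1.2 × (14 − 25) = 13.2 kt.
Corrected V ≈ 99.2 kt → 99 kt.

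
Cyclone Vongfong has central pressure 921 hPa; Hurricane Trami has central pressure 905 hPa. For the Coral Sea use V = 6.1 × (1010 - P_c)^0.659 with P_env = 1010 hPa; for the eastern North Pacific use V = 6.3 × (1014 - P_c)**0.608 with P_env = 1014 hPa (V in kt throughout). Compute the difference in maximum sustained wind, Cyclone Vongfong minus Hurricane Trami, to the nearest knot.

Cyclone Vongfong: ΔP = 89; V ≈ 6.1 × 89^0.659 ≈ 117.48 kt.
Hurricane Trami: ΔP = 109; V ≈ 6.3 × 109^0.608 ≈ 109.17 kt.
Difference ≈ 117.48 − 109.17 = 8.31 → 8 kt.

8 kt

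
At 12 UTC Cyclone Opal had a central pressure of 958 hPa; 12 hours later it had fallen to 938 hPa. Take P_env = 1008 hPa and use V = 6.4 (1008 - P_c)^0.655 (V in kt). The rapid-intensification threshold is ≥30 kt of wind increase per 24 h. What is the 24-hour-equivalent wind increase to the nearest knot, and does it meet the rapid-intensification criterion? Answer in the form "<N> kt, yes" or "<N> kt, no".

V₁: ΔP = 50, V ≈ 6.4 × 50^0.655 ≈ 82.99 kt.
V₂: ΔP = 70, V ≈ 6.4 × 70^0.655 ≈ 103.45 kt.
ΔV over 12 h = 20.46 kt → 24 h equivalent = 20.46 × 24/12 ≈ 40.92 kt.
41 kt ≥ 30 kt ⇒ rapid intensification.

41 kt, yes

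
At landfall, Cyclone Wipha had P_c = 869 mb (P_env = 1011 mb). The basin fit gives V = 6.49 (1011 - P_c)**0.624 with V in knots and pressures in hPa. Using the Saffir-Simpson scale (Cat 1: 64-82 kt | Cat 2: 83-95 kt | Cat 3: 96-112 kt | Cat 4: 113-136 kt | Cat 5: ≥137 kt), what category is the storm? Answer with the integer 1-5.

ΔP = 1011 − 869 = 142 mb.
V ≈ 6.49 × 142^0.624 = 6.49 × 22.03 ≈ 143 kt.
143 kt falls in the Category 5 band.

5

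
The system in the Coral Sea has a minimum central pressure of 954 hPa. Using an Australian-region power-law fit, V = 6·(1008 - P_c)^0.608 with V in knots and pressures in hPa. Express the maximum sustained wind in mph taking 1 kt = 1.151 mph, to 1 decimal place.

78.1 mph

ΔP = 1008 − 954 = 54 hPa.
V ≈ 6 × 54^0.608 = 6 × 11.306 ≈ 67.834 kt.
67.834 × 1.151 ≈ 78.08 mph → 78.1 mph.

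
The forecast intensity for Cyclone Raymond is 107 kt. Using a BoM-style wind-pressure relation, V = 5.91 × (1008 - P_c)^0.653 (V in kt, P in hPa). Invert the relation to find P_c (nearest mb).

ΔP = (V / 5.91)^(1/0.653) = (107/5.91)^1.531.
107/5.91 = 18.105; 18.105^1.531 ≈ 84.37 mb.
P_c = 1008 − 84.37 = 923.63 ≈ 924 mb.

924 mb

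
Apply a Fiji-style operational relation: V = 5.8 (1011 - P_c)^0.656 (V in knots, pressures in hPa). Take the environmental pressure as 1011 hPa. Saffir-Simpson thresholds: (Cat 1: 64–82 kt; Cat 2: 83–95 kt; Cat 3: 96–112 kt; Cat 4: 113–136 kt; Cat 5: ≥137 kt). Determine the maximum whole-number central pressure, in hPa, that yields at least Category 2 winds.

953 hPa

Category 2 begins at V = 83 kt.
Required ΔP = (83/5.8)^(1/0.656) = 14.310^1.524 ≈ 57.76 hPa.
P_c ≤ 1011 − 57.76 = 953.24, so the highest integer P_c is 953 hPa.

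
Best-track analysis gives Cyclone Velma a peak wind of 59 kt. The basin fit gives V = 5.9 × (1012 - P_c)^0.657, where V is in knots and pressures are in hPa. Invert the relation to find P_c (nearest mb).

ΔP = (V / 5.9)^(1/0.657) = (59/5.9)^1.522.
59/5.9 = 10.000; 10.000^1.522 ≈ 33.27 mb.
P_c = 1012 − 33.27 = 978.73 ≈ 979 mb.

979 mb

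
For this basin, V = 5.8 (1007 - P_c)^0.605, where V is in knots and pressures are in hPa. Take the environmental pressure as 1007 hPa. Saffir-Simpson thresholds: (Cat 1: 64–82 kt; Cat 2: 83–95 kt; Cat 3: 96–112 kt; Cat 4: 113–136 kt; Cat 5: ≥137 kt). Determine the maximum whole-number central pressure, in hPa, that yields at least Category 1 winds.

Category 1 begins at V = 64 kt.
Required ΔP = (64/5.8)^(1/0.605) = 11.034^1.653 ≈ 52.91 hPa.
P_c ≤ 1007 − 52.91 = 954.09, so the highest integer P_c is 954 hPa.

954 hPa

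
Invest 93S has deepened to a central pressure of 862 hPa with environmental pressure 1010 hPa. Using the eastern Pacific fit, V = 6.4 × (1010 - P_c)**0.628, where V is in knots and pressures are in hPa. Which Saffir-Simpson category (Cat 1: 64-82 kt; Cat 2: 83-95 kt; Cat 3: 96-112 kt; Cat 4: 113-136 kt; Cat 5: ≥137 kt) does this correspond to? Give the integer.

5

ΔP = 1010 − 862 = 148 hPa.
V ≈ 6.4 × 148^0.628 = 6.4 × 23.06 ≈ 148 kt.
148 kt falls in the Category 5 band.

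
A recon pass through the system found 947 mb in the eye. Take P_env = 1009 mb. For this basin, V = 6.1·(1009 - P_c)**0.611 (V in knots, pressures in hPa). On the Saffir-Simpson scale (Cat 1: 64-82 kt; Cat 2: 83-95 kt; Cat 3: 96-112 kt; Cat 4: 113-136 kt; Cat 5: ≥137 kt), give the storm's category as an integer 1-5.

ΔP = 1009 − 947 = 62 mb.
V ≈ 6.1 × 62^0.611 = 6.1 × 12.45 ≈ 76 kt.
76 kt falls in the Category 1 band.

1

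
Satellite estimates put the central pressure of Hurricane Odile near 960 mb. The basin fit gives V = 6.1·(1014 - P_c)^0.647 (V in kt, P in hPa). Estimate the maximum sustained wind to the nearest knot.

81 kt

ΔP = 1014 − 960 = 54 mb.
54^0.647 ≈ 13.209.
V ≈ 6.1 × 13.209 ≈ 80.6 kt.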